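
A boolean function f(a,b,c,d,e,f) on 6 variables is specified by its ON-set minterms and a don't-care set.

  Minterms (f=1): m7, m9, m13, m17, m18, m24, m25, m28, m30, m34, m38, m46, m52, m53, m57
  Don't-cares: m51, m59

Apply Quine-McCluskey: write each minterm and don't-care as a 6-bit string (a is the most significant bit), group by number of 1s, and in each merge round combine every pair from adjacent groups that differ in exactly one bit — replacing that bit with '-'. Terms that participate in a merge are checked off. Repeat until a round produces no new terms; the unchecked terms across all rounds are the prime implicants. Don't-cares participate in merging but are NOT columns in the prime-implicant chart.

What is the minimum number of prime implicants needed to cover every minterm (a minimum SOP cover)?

10

size-2^0 implicants → 000111  001001(✓)  001101(✓)  010001(✓)  010010  011000(✓)  011001(✓)  011100(✓)  011110(✓)  100010(✓)  100110(✓)  101110(✓)  110011(✓)  110100(✓)  110101(✓)  111001(✓)  111011(✓)
size-2^1 implicants → -11001  0-1001  001-01  01-001  011-00  01100-  0111-0  10-110  100-10  11-011  11010-  1110-1
Unchecked terms (primes): -11001, 0-1001, 000111, 001-01, 01-001, 010010, 011-00, 01100-, 0111-0, 10-110, 100-10, 11-011, 11010-, 1110-1
Minterm coverage:
  m7 ⊆ 000111 [E]
  m9 ⊆ 0-1001,001-01
  m13 ⊆ 001-01 [E]
  m17 ⊆ 01-001 [E]
  m18 ⊆ 010010 [E]
  m24 ⊆ 011-00,01100-
  m25 ⊆ -11001,0-1001,01-001,01100-
  m28 ⊆ 011-00,0111-0
  m30 ⊆ 0111-0 [E]
  m34 ⊆ 100-10 [E]
  m38 ⊆ 10-110,100-10
  m46 ⊆ 10-110 [E]
  m52 ⊆ 11010- [E]
  m53 ⊆ 11010- [E]
  m57 ⊆ -11001,1110-1
E = {000111, 001-01, 01-001, 010010, 0111-0, 10-110, 100-10, 11010-}
Petrick residual → -11001, 011-00
Cover = bcd'e'f + a'b'c'def + a'b'ce'f + a'bd'e'f + a'bc'd'ef' + a'bce'f' + a'bcdf' + ab'def' + ab'c'ef' + abc'de'  |cover|=10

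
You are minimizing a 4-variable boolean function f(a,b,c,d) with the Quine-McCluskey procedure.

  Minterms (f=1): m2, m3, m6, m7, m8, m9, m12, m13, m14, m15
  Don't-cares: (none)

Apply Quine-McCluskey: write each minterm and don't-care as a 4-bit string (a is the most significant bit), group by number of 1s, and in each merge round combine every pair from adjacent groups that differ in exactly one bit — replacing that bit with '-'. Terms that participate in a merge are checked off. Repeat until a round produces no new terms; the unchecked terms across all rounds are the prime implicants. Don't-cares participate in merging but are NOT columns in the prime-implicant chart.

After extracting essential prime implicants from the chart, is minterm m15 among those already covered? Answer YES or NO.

NO

size-2^0 implicants → 0010(✓)  0011(✓)  0110(✓)  0111(✓)  1000(✓)  1001(✓)  1100(✓)  1101(✓)  1110(✓)  1111(✓)
size-2^1 implicants → -110(✓)  -111(✓)  0-10(✓)  0-11(✓)  001-(✓)  011-(✓)  1-00(✓)  1-01(✓)  100-(✓)  11-0(✓)  11-1(✓)  110-(✓)  111-(✓)
size-2^2 implicants → -11-  0-1-  1-0-  11--
Unchecked terms (primes): -11-, 0-1-, 1-0-, 11--
Minterm coverage:
  m2 ⊆ 0-1- [E]
  m3 ⊆ 0-1- [E]
  m6 ⊆ -11-,0-1-
  m7 ⊆ -11-,0-1-
  m8 ⊆ 1-0- [E]
  m9 ⊆ 1-0- [E]
  m12 ⊆ 1-0-,11--
  m13 ⊆ 1-0-,11--
  m14 ⊆ -11-,11--
  m15 ⊆ -11-,11--
E = {0-1-, 1-0-}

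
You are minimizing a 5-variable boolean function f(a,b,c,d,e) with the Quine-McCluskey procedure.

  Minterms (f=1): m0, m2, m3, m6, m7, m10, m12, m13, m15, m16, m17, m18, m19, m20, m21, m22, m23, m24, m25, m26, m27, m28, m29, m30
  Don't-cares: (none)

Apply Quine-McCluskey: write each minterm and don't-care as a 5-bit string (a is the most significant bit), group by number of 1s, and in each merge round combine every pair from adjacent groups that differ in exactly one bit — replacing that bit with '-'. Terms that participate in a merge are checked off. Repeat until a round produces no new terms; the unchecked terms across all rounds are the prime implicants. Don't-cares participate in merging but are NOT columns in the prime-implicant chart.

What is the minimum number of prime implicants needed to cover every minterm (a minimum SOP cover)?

8

[col 0] 00000*, 00010*, 00011*, 00110*, 00111*, 01010*, 01100*, 01101*, 01111*, 10000*, 10001*, 10010*, 10011*, 10100*, 10101*, 10110*, 10111*, 11000*, 11001*, 11010*, 11011*, 11100*, 11101*, 11110*
[col 1] -0000*, -0010*, -0011*, -0110*, -0111*, -1010*, -1100*, -1101*, 0-010*, 0-111, 00-10*, 00-11*, 000-0*, 0001-*, 0011-*, 011-1, 0110-*, 1-000*, 1-001*, 1-010*, 1-011*, 1-100*, 1-101*, 1-110*, 10-00*, 10-01*, 10-10*, 10-11*, 100-0*, 100-1*, 1000-*, 1001-*, 101-0*, 101-1*, 1010-*, 1011-*, 11-00*, 11-01*, 11-10*, 110-0*, 110-1*, 1100-*, 1101-*, 111-0*, 1110-*
[col 2] --010, -0-10*, -0-11*, -00-0, -001-*, -011-*, -110-, 00-1-*, 1--00*, 1--01*, 1--10*, 1-0-0*, 1-0-1*, 1-00-*, 1-01-*, 1-1-0*, 1-10-*, 10--0*, 10--1*, 10-0-*, 10-1-*, 100--*, 101--*, 11--0*, 11-0-*, 110--*
[col 3] -0-1-, 1---0, 1--0-, 1-0--, 10---
Prime implicants: --010, -0-1-, -00-0, -110-, 0-111, 011-1, 1---0, 1--0-, 1-0--, 10---
PI chart (minterm → PIs covering it):
  0 | -00-0  (sole → essential)
  2 | --010,-0-1-,-00-0
  3 | -0-1-  (sole → essential)
  6 | -0-1-  (sole → essential)
  7 | -0-1-,0-111
  10 | --010  (sole → essential)
  12 | -110-  (sole → essential)
  13 | -110-,011-1
  15 | 0-111,011-1
  16 | -00-0,1---0,1--0-,1-0--,10---
  17 | 1--0-,1-0--,10---
  18 | --010,-0-1-,-00-0,1---0,1-0--,10---
  19 | -0-1-,1-0--,10---
  20 | 1---0,1--0-,10---
  21 | 1--0-,10---
  22 | -0-1-,1---0,10---
  23 | -0-1-,10---
  24 | 1---0,1--0-,1-0--
  25 | 1--0-,1-0--
  26 | --010,1---0,1-0--
  27 | 1-0--  (sole → essential)
  28 | -110-,1---0,1--0-
  29 | -110-,1--0-
  30 | 1---0  (sole → essential)
Essential prime implicants: --010, -0-1-, -00-0, -110-, 1---0, 1-0--
Petrick residual → 0-111, 1--0-
Minimum SOP uses 8 PIs: c'de' + b'd + b'c'e' + bcd' + a'cde + ae' + ad' + ac'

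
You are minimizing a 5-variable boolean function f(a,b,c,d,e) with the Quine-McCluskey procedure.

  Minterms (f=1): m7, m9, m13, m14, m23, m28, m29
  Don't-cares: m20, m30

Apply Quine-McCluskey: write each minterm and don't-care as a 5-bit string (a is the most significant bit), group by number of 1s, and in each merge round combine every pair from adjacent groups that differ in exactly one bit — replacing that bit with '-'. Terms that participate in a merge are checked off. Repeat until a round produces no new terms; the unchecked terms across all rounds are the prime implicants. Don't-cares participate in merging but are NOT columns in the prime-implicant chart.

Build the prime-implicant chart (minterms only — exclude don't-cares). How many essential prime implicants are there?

3

Round 0: 00111✓ 01001✓ 01101✓ 01110✓ 10100✓ 10111✓ 11100✓ 11101✓ 11110✓
Round 1: -0111 -1101 -1110 01-01 1-100 111-0 1110-
PIs = {-0111, -1101, -1110, 01-01, 1-100, 111-0, 1110-}
Coverage chart:
  m7: -0111 ←essential
  m9: 01-01 ←essential
  m13: -1101,01-01
  m14: -1110 ←essential
  m23: -0111 ←essential
  m28: 1-100,111-0,1110-
  m29: -1101,1110-
Essential: -0111, -1110, 01-01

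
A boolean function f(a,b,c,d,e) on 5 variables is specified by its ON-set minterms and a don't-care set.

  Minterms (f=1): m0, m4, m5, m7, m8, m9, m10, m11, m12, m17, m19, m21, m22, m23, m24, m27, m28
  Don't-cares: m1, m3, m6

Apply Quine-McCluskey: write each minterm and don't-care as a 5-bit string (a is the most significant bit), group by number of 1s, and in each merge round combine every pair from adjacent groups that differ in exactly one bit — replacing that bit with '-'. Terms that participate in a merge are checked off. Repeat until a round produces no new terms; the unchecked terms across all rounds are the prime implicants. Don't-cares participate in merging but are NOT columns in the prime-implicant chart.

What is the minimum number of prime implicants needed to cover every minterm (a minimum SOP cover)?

Round 0: 00000✓ 00001✓ 00011✓ 00100✓ 00101✓ 00110✓ 00111✓ 01000✓ 01001✓ 01010✓ 01011✓ 01100✓ 10001✓ 10011✓ 10101✓ 10110✓ 10111✓ 11000✓ 11011✓ 11100✓
Round 1: -0001✓ -0011✓ -0101✓ -0110✓ -0111✓ -1000✓ -1011✓ -1100✓ 0-000✓ 0-001✓ 0-011✓ 0-100✓ 00-00✓ 00-01✓ 00-11✓ 000-1✓ 0000-✓ 001-0✓ 001-1✓ 0010-✓ 0011-✓ 01-00✓ 010-0✓ 010-1✓ 0100-✓ 0101-✓ 1-011✓ 10-01✓ 10-11✓ 100-1✓ 101-1✓ 1011-✓ 11-00✓
Round 2: --011 -0-01✓ -0-11✓ -00-1✓ -01-1✓ -011- -1-00 0--00 0-0-1 0-00- 00--1✓ 00-0- 001-- 010-- 10--1✓
Round 3: -0--1
PIs = {--011, -0--1, -011-, -1-00, 0--00, 0-0-1, 0-00-, 00-0-, 001--, 010--}
Coverage chart:
  m0: 0--00,0-00-,00-0-
  m4: 0--00,00-0-,001--
  m5: -0--1,00-0-,001--
  m7: -0--1,-011-,001--
  m8: -1-00,0--00,0-00-,010--
  m9: 0-0-1,0-00-,010--
  m10: 010-- ←essential
  m11: --011,0-0-1,010--
  m12: -1-00,0--00
  m17: -0--1 ←essential
  m19: --011,-0--1
  m21: -0--1 ←essential
  m22: -011- ←essential
  m23: -0--1,-011-
  m24: -1-00 ←essential
  m27: --011 ←essential
  m28: -1-00 ←essential
Essential: --011, -0--1, -011-, -1-00, 010--
Petrick residual → 0--00
Min cover (6 terms): c'de + b'e + b'cd + bd'e' + a'd'e' + a'bc'

6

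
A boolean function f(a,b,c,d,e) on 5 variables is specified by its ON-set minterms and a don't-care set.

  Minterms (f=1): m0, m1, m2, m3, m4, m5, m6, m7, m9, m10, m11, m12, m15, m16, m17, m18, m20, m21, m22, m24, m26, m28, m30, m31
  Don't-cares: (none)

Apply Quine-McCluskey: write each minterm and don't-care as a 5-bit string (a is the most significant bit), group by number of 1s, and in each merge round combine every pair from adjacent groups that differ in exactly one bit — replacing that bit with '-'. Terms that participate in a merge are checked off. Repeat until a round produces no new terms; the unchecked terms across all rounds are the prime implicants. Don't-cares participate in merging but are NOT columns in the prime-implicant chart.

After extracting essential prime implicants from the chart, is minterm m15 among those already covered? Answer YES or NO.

size-2^0 implicants → 00000(✓)  00001(✓)  00010(✓)  00011(✓)  00100(✓)  00101(✓)  00110(✓)  00111(✓)  01001(✓)  01010(✓)  01011(✓)  01100(✓)  01111(✓)  10000(✓)  10001(✓)  10010(✓)  10100(✓)  10101(✓)  10110(✓)  11000(✓)  11010(✓)  11100(✓)  11110(✓)  11111(✓)
size-2^1 implicants → -0000(✓)  -0001(✓)  -0010(✓)  -0100(✓)  -0101(✓)  -0110(✓)  -1010(✓)  -1100(✓)  -1111  0-001(✓)  0-010(✓)  0-011(✓)  0-100(✓)  0-111(✓)  00-00(✓)  00-01(✓)  00-10(✓)  00-11(✓)  000-0(✓)  000-1(✓)  0000-(✓)  0001-(✓)  001-0(✓)  001-1(✓)  0010-(✓)  0011-(✓)  01-11(✓)  010-1(✓)  0101-(✓)  1-000(✓)  1-010(✓)  1-100(✓)  1-110(✓)  10-00(✓)  10-01(✓)  10-10(✓)  100-0(✓)  1000-(✓)  101-0(✓)  1010-(✓)  11-00(✓)  11-10(✓)  110-0(✓)  111-0(✓)  1111-
size-2^2 implicants → --010  --100  -0-00(✓)  -0-01(✓)  -0-10(✓)  -00-0(✓)  -000-(✓)  -01-0(✓)  -010-(✓)  0--11  0-0-1  0-01-  00--0(✓)  00--1(✓)  00-0-(✓)  00-1-(✓)  000--(✓)  001--(✓)  1--00(✓)  1--10(✓)  1-0-0(✓)  1-1-0(✓)  10--0(✓)  10-0-(✓)  11--0(✓)
size-2^3 implicants → -0--0  -0-0-  00---  1---0
Unchecked terms (primes): --010, --100, -0--0, -0-0-, -1111, 0--11, 0-0-1, 0-01-, 00---, 1---0, 1111-
Minterm coverage:
  m0 ⊆ -0--0,-0-0-,00---
  m1 ⊆ -0-0-,0-0-1,00---
  m2 ⊆ --010,-0--0,0-01-,00---
  m3 ⊆ 0--11,0-0-1,0-01-,00---
  m4 ⊆ --100,-0--0,-0-0-,00---
  m5 ⊆ -0-0-,00---
  m6 ⊆ -0--0,00---
  m7 ⊆ 0--11,00---
  m9 ⊆ 0-0-1 [E]
  m10 ⊆ --010,0-01-
  m11 ⊆ 0--11,0-0-1,0-01-
  m12 ⊆ --100 [E]
  m15 ⊆ -1111,0--11
  m16 ⊆ -0--0,-0-0-,1---0
  m17 ⊆ -0-0- [E]
  m18 ⊆ --010,-0--0,1---0
  m20 ⊆ --100,-0--0,-0-0-,1---0
  m21 ⊆ -0-0- [E]
  m22 ⊆ -0--0,1---0
  m24 ⊆ 1---0 [E]
  m26 ⊆ --010,1---0
  m28 ⊆ --100,1---0
  m30 ⊆ 1---0,1111-
  m31 ⊆ -1111,1111-
E = {--100, -0-0-, 0-0-1, 1---0}

NO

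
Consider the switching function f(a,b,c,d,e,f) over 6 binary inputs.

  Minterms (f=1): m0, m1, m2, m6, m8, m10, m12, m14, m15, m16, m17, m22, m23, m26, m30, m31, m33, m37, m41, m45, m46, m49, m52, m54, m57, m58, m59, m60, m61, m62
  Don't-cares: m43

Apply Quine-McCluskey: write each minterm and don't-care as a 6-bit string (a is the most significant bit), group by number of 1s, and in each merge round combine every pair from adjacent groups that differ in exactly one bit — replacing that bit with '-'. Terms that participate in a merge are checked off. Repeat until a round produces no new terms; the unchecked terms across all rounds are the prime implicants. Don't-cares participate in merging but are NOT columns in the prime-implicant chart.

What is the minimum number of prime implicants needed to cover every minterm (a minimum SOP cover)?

12

size-2^0 implicants → 000000(✓)  000001(✓)  000010(✓)  000110(✓)  001000(✓)  001010(✓)  001100(✓)  001110(✓)  001111(✓)  010000(✓)  010001(✓)  010110(✓)  010111(✓)  011010(✓)  011110(✓)  011111(✓)  100001(✓)  100101(✓)  101001(✓)  101011(✓)  101101(✓)  101110(✓)  110001(✓)  110100(✓)  110110(✓)  111001(✓)  111010(✓)  111011(✓)  111100(✓)  111101(✓)  111110(✓)
size-2^1 implicants → -00001(✓)  -01110(✓)  -10001(✓)  -10110(✓)  -11010(✓)  -11110(✓)  0-0000(✓)  0-0001(✓)  0-0110(✓)  0-1010(✓)  0-1110(✓)  0-1111(✓)  00-000(✓)  00-010(✓)  00-110(✓)  000-10(✓)  0000-0(✓)  00000-(✓)  001-00(✓)  001-10(✓)  0010-0(✓)  0011-0(✓)  00111-(✓)  01-110(✓)  01-111(✓)  01000-(✓)  01011-(✓)  011-10(✓)  01111-(✓)  1-0001(✓)  1-1001(✓)  1-1011(✓)  1-1101(✓)  1-1110(✓)  10-001(✓)  10-101(✓)  100-01(✓)  101-01(✓)  1010-1(✓)  11-001(✓)  11-100(✓)  11-110(✓)  1101-0(✓)  111-01(✓)  111-10(✓)  1110-1(✓)  11101-  1111-0(✓)  11110-
size-2^2 implicants → --0001  --1110  -1-110  -11-10  0--110  0-000-  0-1-10  0-111-  00--10  00-0-0  001--0  01-11-  1--001  1-1-01  1-10-1  10--01  11-1-0
Unchecked terms (primes): --0001, --1110, -1-110, -11-10, 0--110, 0-000-, 0-1-10, 0-111-, 00--10, 00-0-0, 001--0, 01-11-, 1--001, 1-1-01, 1-10-1, 10--01, 11-1-0, 11101-, 11110-
Minterm coverage:
  m0 ⊆ 0-000-,00-0-0
  m1 ⊆ --0001,0-000-
  m2 ⊆ 00--10,00-0-0
  m6 ⊆ 0--110,00--10
  m8 ⊆ 00-0-0,001--0
  m10 ⊆ 0-1-10,00--10,00-0-0,001--0
  m12 ⊆ 001--0 [E]
  m14 ⊆ --1110,0--110,0-1-10,0-111-,00--10,001--0
  m15 ⊆ 0-111- [E]
  m16 ⊆ 0-000- [E]
  m17 ⊆ --0001,0-000-
  m22 ⊆ -1-110,0--110,01-11-
  m23 ⊆ 01-11- [E]
  m26 ⊆ -11-10,0-1-10
  m30 ⊆ --1110,-1-110,-11-10,0--110,0-1-10,0-111-,01-11-
  m31 ⊆ 0-111-,01-11-
  m33 ⊆ --0001,1--001,10--01
  m37 ⊆ 10--01 [E]
  m41 ⊆ 1--001,1-1-01,1-10-1,10--01
  m45 ⊆ 1-1-01,10--01
  m46 ⊆ --1110 [E]
  m49 ⊆ --0001,1--001
  m52 ⊆ 11-1-0 [E]
  m54 ⊆ -1-110,11-1-0
  m57 ⊆ 1--001,1-1-01,1-10-1
  m58 ⊆ -11-10,11101-
  m59 ⊆ 1-10-1,11101-
  m60 ⊆ 11-1-0,11110-
  m61 ⊆ 1-1-01,11110-
  m62 ⊆ --1110,-1-110,-11-10,11-1-0
E = {--1110, 0-000-, 0-111-, 001--0, 01-11-, 10--01, 11-1-0}
Petrick residual → --0001, -11-10, 00--10, 1-1-01, 1-10-1
Cover = c'd'e'f + cdef' + bcef' + a'c'd'e' + a'cde + a'b'ef' + a'b'cf' + a'bde + ace'f + acd'f + ab'e'f + abdf'  |cover|=12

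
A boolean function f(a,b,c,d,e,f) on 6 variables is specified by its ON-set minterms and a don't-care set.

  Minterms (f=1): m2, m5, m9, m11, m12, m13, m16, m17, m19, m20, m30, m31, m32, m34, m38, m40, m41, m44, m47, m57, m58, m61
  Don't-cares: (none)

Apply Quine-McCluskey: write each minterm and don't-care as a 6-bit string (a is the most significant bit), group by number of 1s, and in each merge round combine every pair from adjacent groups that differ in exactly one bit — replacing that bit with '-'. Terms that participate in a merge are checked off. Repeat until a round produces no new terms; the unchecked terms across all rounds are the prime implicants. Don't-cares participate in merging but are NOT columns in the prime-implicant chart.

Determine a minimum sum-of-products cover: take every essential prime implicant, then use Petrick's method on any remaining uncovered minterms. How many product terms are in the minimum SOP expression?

size-2^0 implicants → 000010(✓)  000101(✓)  001001(✓)  001011(✓)  001100(✓)  001101(✓)  010000(✓)  010001(✓)  010011(✓)  010100(✓)  011110(✓)  011111(✓)  100000(✓)  100010(✓)  100110(✓)  101000(✓)  101001(✓)  101100(✓)  101111  111001(✓)  111010  111101(✓)
size-2^1 implicants → -00010  -01001  -01100  00-101  001-01  0010-1  00110-  010-00  0100-1  01000-  01111-  1-1001  10-000  100-10  1000-0  101-00  10100-  111-01
Unchecked terms (primes): -00010, -01001, -01100, 00-101, 001-01, 0010-1, 00110-, 010-00, 0100-1, 01000-, 01111-, 1-1001, 10-000, 100-10, 1000-0, 101-00, 10100-, 101111, 111-01, 111010
Minterm coverage:
  m2 ⊆ -00010 [E]
  m5 ⊆ 00-101 [E]
  m9 ⊆ -01001,001-01,0010-1
  m11 ⊆ 0010-1 [E]
  m12 ⊆ -01100,00110-
  m13 ⊆ 00-101,001-01,00110-
  m16 ⊆ 010-00,01000-
  m17 ⊆ 0100-1,01000-
  m19 ⊆ 0100-1 [E]
  m20 ⊆ 010-00 [E]
  m30 ⊆ 01111- [E]
  m31 ⊆ 01111- [E]
  m32 ⊆ 10-000,1000-0
  m34 ⊆ -00010,100-10,1000-0
  m38 ⊆ 100-10 [E]
  m40 ⊆ 10-000,101-00,10100-
  m41 ⊆ -01001,1-1001,10100-
  m44 ⊆ -01100,101-00
  m47 ⊆ 101111 [E]
  m57 ⊆ 1-1001,111-01
  m58 ⊆ 111010 [E]
  m61 ⊆ 111-01 [E]
E = {-00010, 00-101, 0010-1, 010-00, 0100-1, 01111-, 100-10, 101111, 111-01, 111010}
Petrick residual → -01001, -01100, 10-000
Cover = b'c'd'ef' + b'cd'e'f + b'cde'f' + a'b'de'f + a'b'cd'f + a'bc'e'f' + a'bc'd'f + a'bcde + ab'd'e'f' + ab'c'ef' + ab'cdef + abce'f + abcd'ef'  |cover|=13

13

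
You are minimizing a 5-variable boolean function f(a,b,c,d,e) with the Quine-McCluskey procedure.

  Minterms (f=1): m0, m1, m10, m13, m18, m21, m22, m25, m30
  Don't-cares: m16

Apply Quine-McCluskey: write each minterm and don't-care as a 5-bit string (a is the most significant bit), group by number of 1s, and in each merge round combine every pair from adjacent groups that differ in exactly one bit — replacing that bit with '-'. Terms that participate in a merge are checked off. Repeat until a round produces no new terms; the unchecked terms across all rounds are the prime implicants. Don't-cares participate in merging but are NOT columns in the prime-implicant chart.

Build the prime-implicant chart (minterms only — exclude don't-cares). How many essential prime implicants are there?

6

[col 0] 00000*, 00001*, 01010, 01101, 10000*, 10010*, 10101, 10110*, 11001, 11110*
[col 1] -0000, 0000-, 1-110, 10-10, 100-0
Prime implicants: -0000, 0000-, 01010, 01101, 1-110, 10-10, 100-0, 10101, 11001
PI chart (minterm → PIs covering it):
  0 | -0000,0000-
  1 | 0000-  (sole → essential)
  10 | 01010  (sole → essential)
  13 | 01101  (sole → essential)
  18 | 10-10,100-0
  21 | 10101  (sole → essential)
  22 | 1-110,10-10
  25 | 11001  (sole → essential)
  30 | 1-110  (sole → essential)
Essential prime implicants: 0000-, 01010, 01101, 1-110, 10101, 11001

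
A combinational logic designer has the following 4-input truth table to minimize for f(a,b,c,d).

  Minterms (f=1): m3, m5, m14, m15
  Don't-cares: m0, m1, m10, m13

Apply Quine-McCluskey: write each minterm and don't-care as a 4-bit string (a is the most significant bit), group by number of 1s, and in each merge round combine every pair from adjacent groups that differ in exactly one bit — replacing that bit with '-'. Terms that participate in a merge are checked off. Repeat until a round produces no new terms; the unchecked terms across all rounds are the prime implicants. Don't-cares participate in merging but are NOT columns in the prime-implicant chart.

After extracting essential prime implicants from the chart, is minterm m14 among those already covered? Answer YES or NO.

NO

Round 0: 0000✓ 0001✓ 0011✓ 0101✓ 1010✓ 1101✓ 1110✓ 1111✓
Round 1: -101 0-01 00-1 000- 1-10 11-1 111-
PIs = {-101, 0-01, 00-1, 000-, 1-10, 11-1, 111-}
Coverage chart:
  m3: 00-1 ←essential
  m5: -101,0-01
  m14: 1-10,111-
  m15: 11-1,111-
Essential: 00-1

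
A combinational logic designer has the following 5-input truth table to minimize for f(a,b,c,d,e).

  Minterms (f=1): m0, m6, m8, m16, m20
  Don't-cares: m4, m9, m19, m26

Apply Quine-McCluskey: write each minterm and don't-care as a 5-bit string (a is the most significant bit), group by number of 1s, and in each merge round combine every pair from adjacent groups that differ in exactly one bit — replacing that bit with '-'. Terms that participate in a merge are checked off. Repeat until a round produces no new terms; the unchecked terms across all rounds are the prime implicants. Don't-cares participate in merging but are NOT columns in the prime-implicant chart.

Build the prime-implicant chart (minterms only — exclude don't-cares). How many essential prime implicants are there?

[col 0] 00000*, 00100*, 00110*, 01000*, 01001*, 10000*, 10011, 10100*, 11010
[col 1] -0000*, -0100*, 0-000, 00-00*, 001-0, 0100-, 10-00*
[col 2] -0-00
Prime implicants: -0-00, 0-000, 001-0, 0100-, 10011, 11010
PI chart (minterm → PIs covering it):
  0 | -0-00,0-000
  6 | 001-0  (sole → essential)
  8 | 0-000,0100-
  16 | -0-00  (sole → essential)
  20 | -0-00  (sole → essential)
Essential prime implicants: -0-00, 001-0

2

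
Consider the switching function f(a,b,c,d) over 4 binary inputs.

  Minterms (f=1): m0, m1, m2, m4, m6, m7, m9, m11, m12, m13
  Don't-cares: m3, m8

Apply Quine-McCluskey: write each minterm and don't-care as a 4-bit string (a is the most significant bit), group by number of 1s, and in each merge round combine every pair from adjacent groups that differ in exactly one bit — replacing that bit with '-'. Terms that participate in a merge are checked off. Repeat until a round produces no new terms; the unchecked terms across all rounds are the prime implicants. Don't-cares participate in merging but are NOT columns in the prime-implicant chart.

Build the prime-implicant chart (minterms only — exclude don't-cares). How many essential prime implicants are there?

3

[col 0] 0000*, 0001*, 0010*, 0011*, 0100*, 0110*, 0111*, 1000*, 1001*, 1011*, 1100*, 1101*
[col 1] -000*, -001*, -011*, -100*, 0-00*, 0-10*, 0-11*, 00-0*, 00-1*, 000-*, 001-*, 01-0*, 011-*, 1-00*, 1-01*, 10-1*, 100-*, 110-*
[col 2] --00, -0-1, -00-, 0--0, 0-1-, 00--, 1-0-
Prime implicants: --00, -0-1, -00-, 0--0, 0-1-, 00--, 1-0-
PI chart (minterm → PIs covering it):
  0 | --00,-00-,0--0,00--
  1 | -0-1,-00-,00--
  2 | 0--0,0-1-,00--
  4 | --00,0--0
  6 | 0--0,0-1-
  7 | 0-1-  (sole → essential)
  9 | -0-1,-00-,1-0-
  11 | -0-1  (sole → essential)
  12 | --00,1-0-
  13 | 1-0-  (sole → essential)
Essential prime implicants: -0-1, 0-1-, 1-0-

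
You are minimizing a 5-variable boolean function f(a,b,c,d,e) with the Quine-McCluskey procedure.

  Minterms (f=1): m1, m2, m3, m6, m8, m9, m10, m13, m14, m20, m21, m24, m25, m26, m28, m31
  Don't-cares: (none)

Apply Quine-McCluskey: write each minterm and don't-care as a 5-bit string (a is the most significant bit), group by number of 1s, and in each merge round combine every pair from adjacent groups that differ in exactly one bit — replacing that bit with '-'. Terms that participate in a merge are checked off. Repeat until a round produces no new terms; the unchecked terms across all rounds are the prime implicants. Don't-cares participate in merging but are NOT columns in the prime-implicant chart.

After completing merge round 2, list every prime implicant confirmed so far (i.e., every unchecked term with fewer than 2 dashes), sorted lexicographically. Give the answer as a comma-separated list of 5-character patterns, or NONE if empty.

0-001, 000-1, 0001-, 01-01, 1-100, 1010-, 11-00, 11111

Round 0: 00001✓ 00010✓ 00011✓ 00110✓ 01000✓ 01001✓ 01010✓ 01101✓ 01110✓ 10100✓ 10101✓ 11000✓ 11001✓ 11010✓ 11100✓ 11111
Round 1: -1000✓ -1001✓ -1010✓ 0-001 0-010✓ 0-110✓ 00-10✓ 000-1 0001- 01-01 01-10✓ 010-0✓ 0100-✓ 1-100 1010- 11-00 110-0✓ 1100-✓
Round 2: -10-0 -100- 0--10
PIs = {-10-0, -100-, 0--10, 0-001, 000-1, 0001-, 01-01, 1-100, 1010-, 11-00, 11111}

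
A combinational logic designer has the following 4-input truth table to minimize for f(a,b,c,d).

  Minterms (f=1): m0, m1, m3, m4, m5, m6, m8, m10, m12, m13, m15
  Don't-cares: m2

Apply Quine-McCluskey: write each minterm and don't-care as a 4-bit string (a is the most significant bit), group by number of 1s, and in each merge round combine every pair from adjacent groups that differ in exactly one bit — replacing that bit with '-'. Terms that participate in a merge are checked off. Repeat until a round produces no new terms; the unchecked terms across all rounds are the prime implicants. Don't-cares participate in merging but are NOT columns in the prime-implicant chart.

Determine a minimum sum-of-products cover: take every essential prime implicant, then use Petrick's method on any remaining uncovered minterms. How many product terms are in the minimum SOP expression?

[col 0] 0000*, 0001*, 0010*, 0011*, 0100*, 0101*, 0110*, 1000*, 1010*, 1100*, 1101*, 1111*
[col 1] -000*, -010*, -100*, -101*, 0-00*, 0-01*, 0-10*, 00-0*, 00-1*, 000-*, 001-*, 01-0*, 010-*, 1-00*, 10-0*, 11-1, 110-*
[col 2] --00, -0-0, -10-, 0--0, 0-0-, 00--
Prime implicants: --00, -0-0, -10-, 0--0, 0-0-, 00--, 11-1
PI chart (minterm → PIs covering it):
  0 | --00,-0-0,0--0,0-0-,00--
  1 | 0-0-,00--
  3 | 00--  (sole → essential)
  4 | --00,-10-,0--0,0-0-
  5 | -10-,0-0-
  6 | 0--0  (sole → essential)
  8 | --00,-0-0
  10 | -0-0  (sole → essential)
  12 | --00,-10-
  13 | -10-,11-1
  15 | 11-1  (sole → essential)
Essential prime implicants: -0-0, 0--0, 00--, 11-1
Petrick residual → -10-
Minimum SOP uses 5 PIs: b'd' + bc' + a'd' + a'b' + abd

5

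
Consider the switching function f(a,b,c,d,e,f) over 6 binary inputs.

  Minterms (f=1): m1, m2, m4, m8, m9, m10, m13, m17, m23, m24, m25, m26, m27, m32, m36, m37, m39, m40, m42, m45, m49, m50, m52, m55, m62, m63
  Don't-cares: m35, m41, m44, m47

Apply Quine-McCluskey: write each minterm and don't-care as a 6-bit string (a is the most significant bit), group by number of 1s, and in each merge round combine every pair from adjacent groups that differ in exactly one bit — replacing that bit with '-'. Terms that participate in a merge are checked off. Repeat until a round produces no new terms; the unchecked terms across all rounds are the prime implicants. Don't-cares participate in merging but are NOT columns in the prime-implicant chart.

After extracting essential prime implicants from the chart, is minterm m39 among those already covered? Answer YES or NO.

NO

size-2^0 implicants → 000001(✓)  000010(✓)  000100(✓)  001000(✓)  001001(✓)  001010(✓)  001101(✓)  010001(✓)  010111(✓)  011000(✓)  011001(✓)  011010(✓)  011011(✓)  100000(✓)  100011(✓)  100100(✓)  100101(✓)  100111(✓)  101000(✓)  101001(✓)  101010(✓)  101100(✓)  101101(✓)  101111(✓)  110001(✓)  110010  110100(✓)  110111(✓)  111110(✓)  111111(✓)
size-2^1 implicants → -00100  -01000(✓)  -01001(✓)  -01010(✓)  -01101(✓)  -10001  -10111  0-0001(✓)  0-1000(✓)  0-1001(✓)  0-1010(✓)  00-001(✓)  00-010  001-01(✓)  0010-0(✓)  00100-(✓)  01-001(✓)  0110-0(✓)  0110-1(✓)  01100-(✓)  01101-(✓)  1-0100  1-0111(✓)  1-1111(✓)  10-000(✓)  10-100(✓)  10-101(✓)  10-111(✓)  100-00(✓)  100-11  1001-1(✓)  10010-(✓)  101-00(✓)  101-01(✓)  1010-0(✓)  10100-(✓)  1011-1(✓)  10110-(✓)  11-111(✓)  11111-
size-2^2 implicants → -01-01  -010-0  -0100-  0--001  0-10-0  0-100-  0110--  1--111  10--00  10-1-1  10-10-  101-0-
Unchecked terms (primes): -00100, -01-01, -010-0, -0100-, -10001, -10111, 0--001, 0-10-0, 0-100-, 00-010, 0110--, 1--111, 1-0100, 10--00, 10-1-1, 10-10-, 100-11, 101-0-, 110010, 11111-
Minterm coverage:
  m1 ⊆ 0--001 [E]
  m2 ⊆ 00-010 [E]
  m4 ⊆ -00100 [E]
  m8 ⊆ -010-0,-0100-,0-10-0,0-100-
  m9 ⊆ -01-01,-0100-,0--001,0-100-
  m10 ⊆ -010-0,0-10-0,00-010
  m13 ⊆ -01-01 [E]
  m17 ⊆ -10001,0--001
  m23 ⊆ -10111 [E]
  m24 ⊆ 0-10-0,0-100-,0110--
  m25 ⊆ 0--001,0-100-,0110--
  m26 ⊆ 0-10-0,0110--
  m27 ⊆ 0110-- [E]
  m32 ⊆ 10--00 [E]
  m36 ⊆ -00100,1-0100,10--00,10-10-
  m37 ⊆ 10-1-1,10-10-
  m39 ⊆ 1--111,10-1-1,100-11
  m40 ⊆ -010-0,-0100-,10--00,101-0-
  m42 ⊆ -010-0 [E]
  m45 ⊆ -01-01,10-1-1,10-10-,101-0-
  m49 ⊆ -10001 [E]
  m50 ⊆ 110010 [E]
  m52 ⊆ 1-0100 [E]
  m55 ⊆ -10111,1--111
  m62 ⊆ 11111- [E]
  m63 ⊆ 1--111,11111-
E = {-00100, -01-01, -010-0, -10001, -10111, 0--001, 00-010, 0110--, 1-0100, 10--00, 110010, 11111-}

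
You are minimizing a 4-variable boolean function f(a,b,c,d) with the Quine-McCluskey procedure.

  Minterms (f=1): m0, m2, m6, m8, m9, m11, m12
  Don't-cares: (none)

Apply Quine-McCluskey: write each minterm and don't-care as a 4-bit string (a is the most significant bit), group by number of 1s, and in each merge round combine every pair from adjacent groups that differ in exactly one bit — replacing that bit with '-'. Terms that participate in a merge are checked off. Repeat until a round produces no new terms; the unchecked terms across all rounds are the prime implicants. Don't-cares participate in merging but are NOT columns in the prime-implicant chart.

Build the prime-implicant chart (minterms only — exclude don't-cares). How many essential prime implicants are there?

Round 0: 0000✓ 0010✓ 0110✓ 1000✓ 1001✓ 1011✓ 1100✓
Round 1: -000 0-10 00-0 1-00 10-1 100-
PIs = {-000, 0-10, 00-0, 1-00, 10-1, 100-}
Coverage chart:
  m0: -000,00-0
  m2: 0-10,00-0
  m6: 0-10 ←essential
  m8: -000,1-00,100-
  m9: 10-1,100-
  m11: 10-1 ←essential
  m12: 1-00 ←essential
Essential: 0-10, 1-00, 10-1

3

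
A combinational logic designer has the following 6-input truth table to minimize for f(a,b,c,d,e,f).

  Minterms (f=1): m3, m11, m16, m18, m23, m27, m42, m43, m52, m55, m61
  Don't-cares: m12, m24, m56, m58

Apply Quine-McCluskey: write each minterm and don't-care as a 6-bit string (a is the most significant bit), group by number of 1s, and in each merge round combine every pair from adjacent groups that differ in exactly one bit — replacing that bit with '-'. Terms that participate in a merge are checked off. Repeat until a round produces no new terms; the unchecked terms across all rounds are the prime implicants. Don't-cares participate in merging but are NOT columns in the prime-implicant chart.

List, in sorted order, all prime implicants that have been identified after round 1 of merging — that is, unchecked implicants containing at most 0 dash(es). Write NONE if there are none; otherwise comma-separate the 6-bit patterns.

Round 0: 000011✓ 001011✓ 001100 010000✓ 010010✓ 010111✓ 011000✓ 011011✓ 101010✓ 101011✓ 110100 110111✓ 111000✓ 111010✓ 111101
Round 1: -01011 -10111 -11000 0-1011 00-011 01-000 0100-0 1-1010 10101- 1110-0
PIs = {-01011, -10111, -11000, 0-1011, 00-011, 001100, 01-000, 0100-0, 1-1010, 10101-, 110100, 1110-0, 111101}

001100, 110100, 111101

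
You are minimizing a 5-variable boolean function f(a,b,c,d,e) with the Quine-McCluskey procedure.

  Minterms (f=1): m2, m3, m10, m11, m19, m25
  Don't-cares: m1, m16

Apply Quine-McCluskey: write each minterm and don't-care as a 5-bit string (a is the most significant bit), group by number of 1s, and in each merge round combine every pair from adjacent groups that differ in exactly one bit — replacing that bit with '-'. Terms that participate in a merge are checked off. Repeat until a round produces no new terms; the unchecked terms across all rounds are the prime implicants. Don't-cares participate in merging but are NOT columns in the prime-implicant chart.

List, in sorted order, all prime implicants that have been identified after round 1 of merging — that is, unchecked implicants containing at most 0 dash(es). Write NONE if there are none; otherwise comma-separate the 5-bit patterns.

10000, 11001

Round 0: 00001✓ 00010✓ 00011✓ 01010✓ 01011✓ 10000 10011✓ 11001
Round 1: -0011 0-010✓ 0-011✓ 000-1 0001-✓ 0101-✓
Round 2: 0-01-
PIs = {-0011, 0-01-, 000-1, 10000, 11001}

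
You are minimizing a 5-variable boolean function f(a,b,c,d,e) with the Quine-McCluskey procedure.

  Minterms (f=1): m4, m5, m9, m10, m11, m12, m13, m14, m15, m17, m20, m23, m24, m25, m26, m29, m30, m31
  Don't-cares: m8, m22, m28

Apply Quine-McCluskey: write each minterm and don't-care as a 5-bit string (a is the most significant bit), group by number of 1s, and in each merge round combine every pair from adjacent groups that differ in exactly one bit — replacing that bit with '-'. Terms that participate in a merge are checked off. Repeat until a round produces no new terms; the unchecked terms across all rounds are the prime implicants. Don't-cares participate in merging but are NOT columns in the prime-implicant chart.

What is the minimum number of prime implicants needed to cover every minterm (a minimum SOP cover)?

[col 0] 00100*, 00101*, 01000*, 01001*, 01010*, 01011*, 01100*, 01101*, 01110*, 01111*, 10001*, 10100*, 10110*, 10111*, 11000*, 11001*, 11010*, 11100*, 11101*, 11110*, 11111*
[col 1] -0100*, -1000*, -1001*, -1010*, -1100*, -1101*, -1110*, -1111*, 0-100*, 0-101*, 0010-*, 01-00*, 01-01*, 01-10*, 01-11*, 010-0*, 010-1*, 0100-*, 0101-*, 011-0*, 011-1*, 0110-*, 0111-*, 1-001, 1-100*, 1-110*, 1-111*, 101-0*, 1011-*, 11-00*, 11-01*, 11-10*, 110-0*, 1100-*, 111-0*, 111-1*, 1110-*, 1111-*
[col 2] --100, -1-00*, -1-01*, -1-10*, -10-0*, -100-*, -11-0*, -11-1*, -110-*, -111-*, 0-10-, 01--0*, 01--1*, 01-0-*, 01-1-*, 010--*, 011--*, 1-1-0, 1-11-, 11--0*, 11-0-*, 111--*
[col 3] -1--0, -1-0-, -11--, 01---
Prime implicants: --100, -1--0, -1-0-, -11--, 0-10-, 01---, 1-001, 1-1-0, 1-11-
PI chart (minterm → PIs covering it):
  4 | --100,0-10-
  5 | 0-10-  (sole → essential)
  9 | -1-0-,01---
  10 | -1--0,01---
  11 | 01---  (sole → essential)
  12 | --100,-1--0,-1-0-,-11--,0-10-,01---
  13 | -1-0-,-11--,0-10-,01---
  14 | -1--0,-11--,01---
  15 | -11--,01---
  17 | 1-001  (sole → essential)
  20 | --100,1-1-0
  23 | 1-11-  (sole → essential)
  24 | -1--0,-1-0-
  25 | -1-0-,1-001
  26 | -1--0  (sole → essential)
  29 | -1-0-,-11--
  30 | -1--0,-11--,1-1-0,1-11-
  31 | -11--,1-11-
Essential prime implicants: -1--0, 0-10-, 01---, 1-001, 1-11-
Petrick residual → --100, -1-0-
Minimum SOP uses 7 PIs: cd'e' + be' + bd' + a'cd' + a'b + ac'd'e + acd

7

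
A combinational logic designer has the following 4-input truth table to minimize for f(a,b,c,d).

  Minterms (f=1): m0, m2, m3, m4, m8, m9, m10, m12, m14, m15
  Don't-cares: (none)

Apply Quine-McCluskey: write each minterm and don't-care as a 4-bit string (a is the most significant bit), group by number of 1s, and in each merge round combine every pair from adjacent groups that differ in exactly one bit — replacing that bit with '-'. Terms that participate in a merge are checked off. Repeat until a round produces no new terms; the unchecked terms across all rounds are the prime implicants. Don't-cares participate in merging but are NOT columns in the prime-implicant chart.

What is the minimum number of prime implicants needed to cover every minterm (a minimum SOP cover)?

5

Round 0: 0000✓ 0010✓ 0011✓ 0100✓ 1000✓ 1001✓ 1010✓ 1100✓ 1110✓ 1111✓
Round 1: -000✓ -010✓ -100✓ 0-00✓ 00-0✓ 001- 1-00✓ 1-10✓ 10-0✓ 100- 11-0✓ 111-
Round 2: --00 -0-0 1--0
PIs = {--00, -0-0, 001-, 1--0, 100-, 111-}
Coverage chart:
  m0: --00,-0-0
  m2: -0-0,001-
  m3: 001- ←essential
  m4: --00 ←essential
  m8: --00,-0-0,1--0,100-
  m9: 100- ←essential
  m10: -0-0,1--0
  m12: --00,1--0
  m14: 1--0,111-
  m15: 111- ←essential
Essential: --00, 001-, 100-, 111-
Petrick residual → -0-0
Min cover (5 terms): c'd' + b'd' + a'b'c + ab'c' + abc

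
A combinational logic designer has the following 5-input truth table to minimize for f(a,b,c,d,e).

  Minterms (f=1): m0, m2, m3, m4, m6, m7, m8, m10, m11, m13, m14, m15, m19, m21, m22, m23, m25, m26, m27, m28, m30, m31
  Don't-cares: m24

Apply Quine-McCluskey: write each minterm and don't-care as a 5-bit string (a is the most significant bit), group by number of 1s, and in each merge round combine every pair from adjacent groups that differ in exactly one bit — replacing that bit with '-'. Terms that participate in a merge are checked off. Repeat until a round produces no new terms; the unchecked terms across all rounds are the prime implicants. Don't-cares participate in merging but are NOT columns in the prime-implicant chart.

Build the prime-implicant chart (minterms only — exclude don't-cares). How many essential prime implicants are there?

7

size-2^0 implicants → 00000(✓)  00010(✓)  00011(✓)  00100(✓)  00110(✓)  00111(✓)  01000(✓)  01010(✓)  01011(✓)  01101(✓)  01110(✓)  01111(✓)  10011(✓)  10101(✓)  10110(✓)  10111(✓)  11000(✓)  11001(✓)  11010(✓)  11011(✓)  11100(✓)  11110(✓)  11111(✓)
size-2^1 implicants → -0011(✓)  -0110(✓)  -0111(✓)  -1000(✓)  -1010(✓)  -1011(✓)  -1110(✓)  -1111(✓)  0-000(✓)  0-010(✓)  0-011(✓)  0-110(✓)  0-111(✓)  00-00(✓)  00-10(✓)  00-11(✓)  000-0(✓)  0001-(✓)  001-0(✓)  0011-(✓)  01-10(✓)  01-11(✓)  010-0(✓)  0101-(✓)  011-1  0111-(✓)  1-011(✓)  1-110(✓)  1-111(✓)  10-11(✓)  101-1  1011-(✓)  11-00(✓)  11-10(✓)  11-11(✓)  110-0(✓)  110-1(✓)  1100-(✓)  1101-(✓)  111-0(✓)  1111-(✓)
size-2^2 implicants → --011(✓)  --110(✓)  --111(✓)  -0-11(✓)  -011-(✓)  -1-10(✓)  -1-11(✓)  -10-0  -101-(✓)  -111-(✓)  0--10(✓)  0--11(✓)  0-0-0  0-01-(✓)  0-11-(✓)  00--0  00-1-(✓)  01-1-(✓)  1--11(✓)  1-11-(✓)  11--0  11-1-(✓)  110--
size-2^3 implicants → ---11  --11-  -1-1-  0--1-
Unchecked terms (primes): ---11, --11-, -1-1-, -10-0, 0--1-, 0-0-0, 00--0, 011-1, 101-1, 11--0, 110--
Minterm coverage:
  m0 ⊆ 0-0-0,00--0
  m2 ⊆ 0--1-,0-0-0,00--0
  m3 ⊆ ---11,0--1-
  m4 ⊆ 00--0 [E]
  m6 ⊆ --11-,0--1-,00--0
  m7 ⊆ ---11,--11-,0--1-
  m8 ⊆ -10-0,0-0-0
  m10 ⊆ -1-1-,-10-0,0--1-,0-0-0
  m11 ⊆ ---11,-1-1-,0--1-
  m13 ⊆ 011-1 [E]
  m14 ⊆ --11-,-1-1-,0--1-
  m15 ⊆ ---11,--11-,-1-1-,0--1-,011-1
  m19 ⊆ ---11 [E]
  m21 ⊆ 101-1 [E]
  m22 ⊆ --11- [E]
  m23 ⊆ ---11,--11-,101-1
  m25 ⊆ 110-- [E]
  m26 ⊆ -1-1-,-10-0,11--0,110--
  m27 ⊆ ---11,-1-1-,110--
  m28 ⊆ 11--0 [E]
  m30 ⊆ --11-,-1-1-,11--0
  m31 ⊆ ---11,--11-,-1-1-
E = {---11, --11-, 00--0, 011-1, 101-1, 11--0, 110--}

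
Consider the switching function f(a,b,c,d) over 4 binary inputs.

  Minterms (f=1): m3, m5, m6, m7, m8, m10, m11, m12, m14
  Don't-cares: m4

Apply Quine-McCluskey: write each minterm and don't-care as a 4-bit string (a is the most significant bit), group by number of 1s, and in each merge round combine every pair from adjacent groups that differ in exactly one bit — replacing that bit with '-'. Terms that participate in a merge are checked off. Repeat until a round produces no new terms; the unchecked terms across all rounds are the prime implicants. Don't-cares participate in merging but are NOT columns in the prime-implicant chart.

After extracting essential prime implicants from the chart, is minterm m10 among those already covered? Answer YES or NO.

YES

size-2^0 implicants → 0011(✓)  0100(✓)  0101(✓)  0110(✓)  0111(✓)  1000(✓)  1010(✓)  1011(✓)  1100(✓)  1110(✓)
size-2^1 implicants → -011  -100(✓)  -110(✓)  0-11  01-0(✓)  01-1(✓)  010-(✓)  011-(✓)  1-00(✓)  1-10(✓)  10-0(✓)  101-  11-0(✓)
size-2^2 implicants → -1-0  01--  1--0
Unchecked terms (primes): -011, -1-0, 0-11, 01--, 1--0, 101-
Minterm coverage:
  m3 ⊆ -011,0-11
  m5 ⊆ 01-- [E]
  m6 ⊆ -1-0,01--
  m7 ⊆ 0-11,01--
  m8 ⊆ 1--0 [E]
  m10 ⊆ 1--0,101-
  m11 ⊆ -011,101-
  m12 ⊆ -1-0,1--0
  m14 ⊆ -1-0,1--0
E = {01--, 1--0}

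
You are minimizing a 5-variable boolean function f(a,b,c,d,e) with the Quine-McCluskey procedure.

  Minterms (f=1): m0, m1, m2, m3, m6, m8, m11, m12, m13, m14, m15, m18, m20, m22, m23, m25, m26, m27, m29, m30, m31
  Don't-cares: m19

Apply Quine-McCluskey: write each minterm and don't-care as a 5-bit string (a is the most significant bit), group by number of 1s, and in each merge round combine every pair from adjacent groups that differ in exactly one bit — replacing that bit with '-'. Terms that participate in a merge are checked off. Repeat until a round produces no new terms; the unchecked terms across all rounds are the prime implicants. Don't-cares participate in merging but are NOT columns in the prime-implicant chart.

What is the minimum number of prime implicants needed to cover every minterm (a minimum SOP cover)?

size-2^0 implicants → 00000(✓)  00001(✓)  00010(✓)  00011(✓)  00110(✓)  01000(✓)  01011(✓)  01100(✓)  01101(✓)  01110(✓)  01111(✓)  10010(✓)  10011(✓)  10100(✓)  10110(✓)  10111(✓)  11001(✓)  11010(✓)  11011(✓)  11101(✓)  11110(✓)  11111(✓)
size-2^1 implicants → -0010(✓)  -0011(✓)  -0110(✓)  -1011(✓)  -1101(✓)  -1110(✓)  -1111(✓)  0-000  0-011(✓)  0-110(✓)  00-10(✓)  000-0(✓)  000-1(✓)  0000-(✓)  0001-(✓)  01-00  01-11(✓)  011-0(✓)  011-1(✓)  0110-(✓)  0111-(✓)  1-010(✓)  1-011(✓)  1-110(✓)  1-111(✓)  10-10(✓)  10-11(✓)  1001-(✓)  101-0  1011-(✓)  11-01(✓)  11-10(✓)  11-11(✓)  110-1(✓)  1101-(✓)  111-1(✓)  1111-(✓)
size-2^2 implicants → --011  --110  -0-10  -001-  -1-11  -11-1  -111-  000--  011--  1--10(✓)  1--11(✓)  1-01-(✓)  1-11-(✓)  10-1-(✓)  11--1  11-1-(✓)
size-2^3 implicants → 1--1-
Unchecked terms (primes): --011, --110, -0-10, -001-, -1-11, -11-1, -111-, 0-000, 000--, 01-00, 011--, 1--1-, 101-0, 11--1
Minterm coverage:
  m0 ⊆ 0-000,000--
  m1 ⊆ 000-- [E]
  m2 ⊆ -0-10,-001-,000--
  m3 ⊆ --011,-001-,000--
  m6 ⊆ --110,-0-10
  m8 ⊆ 0-000,01-00
  m11 ⊆ --011,-1-11
  m12 ⊆ 01-00,011--
  m13 ⊆ -11-1,011--
  m14 ⊆ --110,-111-,011--
  m15 ⊆ -1-11,-11-1,-111-,011--
  m18 ⊆ -0-10,-001-,1--1-
  m20 ⊆ 101-0 [E]
  m22 ⊆ --110,-0-10,1--1-,101-0
  m23 ⊆ 1--1- [E]
  m25 ⊆ 11--1 [E]
  m26 ⊆ 1--1- [E]
  m27 ⊆ --011,-1-11,1--1-,11--1
  m29 ⊆ -11-1,11--1
  m30 ⊆ --110,-111-,1--1-
  m31 ⊆ -1-11,-11-1,-111-,1--1-,11--1
E = {000--, 1--1-, 101-0, 11--1}
Petrick residual → --011, --110, -11-1, 01-00
Cover = c'de + cde' + bce + a'b'c' + a'bd'e' + ad + ab'ce' + abe  |cover|=8

8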